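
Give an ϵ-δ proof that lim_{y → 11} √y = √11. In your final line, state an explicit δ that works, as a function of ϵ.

Let ϵ > 0 be given. We want δ > 0 such that 0 < |y − 11| < δ implies |√y − √11| < ϵ.
Rationalise: √y − √11 = (y − 11)/(√y + √11), so |√y − √11| = |y − 11|/(√y + √11).
Restrict δ ≤ 11 so that |y − 11| < 11 forces y > 0, and then √y + √11 > √11.
Hence |√y − √11| < |y − 11|/√11, which is < ϵ once |y − 11| < √11·ϵ.
Take δ = min(11, √11·ϵ). If 0 < |y − 11| < δ then y > 0 and |√y − √11| < |y − 11|/√11 < ϵ.

δ = min(11, √11·ϵ)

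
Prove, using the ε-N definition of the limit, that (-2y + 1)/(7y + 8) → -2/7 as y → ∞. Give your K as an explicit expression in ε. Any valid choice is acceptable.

K = (23/49)/ε

Let ε > 0 be given. We seek K > 0 such that y > K implies |(-2y + 1)/(7y + 8) + 2/7| < ε.
(-2y + 1)/(7y + 8) + 2/7 = (7(-2y + 1) − (-2)(7y + 8)) / (7(7y + 8)) = 23/(7(7y + 8)).
For y > 0 we have 7y + 8 > 7y, so |(-2y + 1)/(7y + 8) + 2/7| = 23/(7(7y + 8)) < 23/(7·7y) = (23/49)/y.
Thus |(-2y + 1)/(7y + 8) + 2/7| < ε whenever y > (23/49)/ε.
Take K = (23/49)/ε. If y > K then |(-2y + 1)/(7y + 8) + 2/7| < (23/49)/y < ε.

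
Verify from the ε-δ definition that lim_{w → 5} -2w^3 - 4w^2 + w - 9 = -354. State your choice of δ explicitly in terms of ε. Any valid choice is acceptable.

Let ε > 0 be given. We want δ > 0 such that 0 < |w − 5| < δ implies |(-2w^3 - 4w^2 + w - 9) + 354| < ε.
(-2w^3 - 4w^2 + w - 9) + 354 = -2w^3 - 4w^2 + w + 345 = (w − 5)(-2w^2 - 14w - 69).
So |(-2w^3 - 4w^2 + w - 9) + 354| = |w − 5|·|-2w^2 - 14w - 69|.
Assume first that |w − 5| < 1, so |w| < 6. Then |-2w^2 - 14w - 69| ≤ 2·6^2 + 14·6 + 69 = 225.
Hence |(-2w^3 - 4w^2 + w - 9) + 354| ≤ 225|w − 5| < ε provided |w − 5| < ε/225.
Take δ = min(1, ε/225). Then 0 < |w − 5| < δ gives both |w − 5| < 1 and |w − 5| < ε/225, so |(-2w^3 - 4w^2 + w - 9) + 354| < ε.

δ = min(1, ε/225)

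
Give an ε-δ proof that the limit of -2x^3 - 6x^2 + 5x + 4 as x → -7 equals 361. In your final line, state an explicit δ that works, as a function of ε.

Fix ε > 0. We want δ > 0 such that 0 < |x + 7| < δ implies |(-2x^3 - 6x^2 + 5x + 4) − 361| < ε.
(-2x^3 - 6x^2 + 5x + 4) − 361 = -2x^3 - 6x^2 + 5x - 357 = (x + 7)(-2x^2 + 8x - 51).
So |(-2x^3 - 6x^2 + 5x + 4) − 361| = |x + 7|·|-2x^2 + 8x - 51|.
Assume first that |x + 7| < 2, so |x| < 9. Then |-2x^2 + 8x - 51| ≤ 2·9^2 + 8·9 + 51 = 285.
Hence |(-2x^3 - 6x^2 + 5x + 4) − 361| ≤ 285|x + 7| < ε provided |x + 7| < ε/285.
Choosing δ = min(2, ε/285) ensures both conditions, hence |(-2x^3 - 6x^2 + 5x + 4) − 361| < ε.

δ = min(2, ε/285)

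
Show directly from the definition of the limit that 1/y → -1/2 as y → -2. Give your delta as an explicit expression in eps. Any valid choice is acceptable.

delta = min(1, 2eps)

Fix eps > 0. We seek delta > 0 such that 0 < |y + 2| < delta implies |1/y + 1/2| < eps.
|1/y + 1/2| = |-2 − y|/(2·|y|) = |y + 2|/(2|y|).
Require delta ≤ 1 so that |y| > 2 − 1 = 1, hence 2|y| > 2.
Then |1/y + 1/2| < |y + 2|/2, which is < eps when |y + 2| < 2eps.
Take delta = min(1, 2eps). Then 0 < |y + 2| < delta gives both |y + 2| < 1 and |y + 2| < 2eps, so |1/y + 1/2| < eps.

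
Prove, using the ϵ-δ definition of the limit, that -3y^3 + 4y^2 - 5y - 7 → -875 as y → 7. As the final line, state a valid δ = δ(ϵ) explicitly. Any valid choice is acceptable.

Let ϵ > 0. We want δ > 0 such that 0 < |y − 7| < δ implies |(-3y^3 + 4y^2 - 5y - 7) + 875| < ϵ.
(-3y^3 + 4y^2 - 5y - 7) + 875 = -3y^3 + 4y^2 - 5y + 868 = (y − 7)(-3y^2 - 17y - 124).
So |(-3y^3 + 4y^2 - 5y - 7) + 875| = |y − 7|·|-3y^2 - 17y - 124|.
Require δ ≤ 2. Then |y − 7| < 2 gives |y| < 9, and by the triangle inequality |-3y^2 - 17y - 124| ≤ 3·9^2 + 17·9 + 124 = 520.
Hence |(-3y^3 + 4y^2 - 5y - 7) + 875| ≤ 520|y − 7| < ϵ provided |y − 7| < ϵ/520.
Choosing δ = min(2, ϵ/520) ensures both conditions, hence |(-3y^3 + 4y^2 - 5y - 7) + 875| < ϵ.

δ = min(2, ϵ/520)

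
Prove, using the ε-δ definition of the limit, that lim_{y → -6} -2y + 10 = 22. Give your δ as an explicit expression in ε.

δ = ε/2

Fix ε > 0. We need δ > 0 so that 0 < |y + 6| < δ implies |(-2y + 10) − 22| < ε.
Since (-2y + 10) − 22 = -2(y + 6), we have |(-2y + 10) − 22| = 2|y + 6|.
Thus it suffices that |y + 6| < ε/2.
Choosing δ = ε/2 gives |(-2y + 10) − 22| = 2|y + 6| < ε whenever |y + 6| < δ.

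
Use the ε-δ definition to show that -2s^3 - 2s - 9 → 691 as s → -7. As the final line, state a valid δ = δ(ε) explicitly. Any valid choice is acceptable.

δ = min(2, ε/388)

Suppose ε > 0. We want δ > 0 such that 0 < |s + 7| < δ implies |(-2s^3 - 2s - 9) − 691| < ε.
(-2s^3 - 2s - 9) − 691 = -2s^3 - 2s - 700 = (s + 7)(-2s^2 + 14s - 100).
So |(-2s^3 - 2s - 9) − 691| = |s + 7|·|-2s^2 + 14s - 100|.
Require δ ≤ 2. Then |s + 7| < 2 gives |s| < 9, and by the triangle inequality |-2s^2 + 14s - 100| ≤ 2·9^2 + 14·9 + 100 = 388.
Hence |(-2s^3 - 2s - 9) − 691| ≤ 388|s + 7| < ε provided |s + 7| < ε/388.
Choosing δ = min(2, ε/388) ensures both conditions, hence |(-2s^3 - 2s - 9) − 691| < ε.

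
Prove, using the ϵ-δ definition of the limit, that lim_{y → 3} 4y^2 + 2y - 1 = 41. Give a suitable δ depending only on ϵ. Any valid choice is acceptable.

Let ϵ > 0 be given. We want δ > 0 such that 0 < |y − 3| < δ implies |(4y^2 + 2y - 1) − 41| < ϵ.
(4y^2 + 2y - 1) − 41 = 4y^2 + 2y - 42 = (y − 3)(4y + 14).
So |(4y^2 + 2y - 1) − 41| = |y − 3|·|4y + 14|.
Assume first that |y − 3| < 1, so |y| < 4. Then |4y + 14| ≤ 4·4 + 14 = 30.
Hence |(4y^2 + 2y - 1) − 41| ≤ 30|y − 3| < ϵ provided |y − 3| < ϵ/30.
Choosing δ = min(1, ϵ/30) ensures both conditions, hence |(4y^2 + 2y - 1) − 41| < ϵ.

δ = min(1, ϵ/30)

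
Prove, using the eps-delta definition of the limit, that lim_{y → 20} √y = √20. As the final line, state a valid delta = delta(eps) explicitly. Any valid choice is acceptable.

Let eps > 0. We want delta > 0 such that 0 < |y − 20| < delta implies |√y − √20| < eps.
Rationalise: √y − √20 = (y − 20)/(√y + √20), so |√y − √20| = |y − 20|/(√y + √20).
Restrict delta ≤ 20 so that |y − 20| < 20 forces y > 0, and then √y + √20 > √20.
Hence |√y − √20| < |y − 20|/√20, which is < eps once |y − 20| < √20·eps.
Take delta = min(20, √20·eps). If 0 < |y − 20| < delta then y > 0 and |√y − √20| < |y − 20|/√20 < eps.

delta = min(20, √20·eps)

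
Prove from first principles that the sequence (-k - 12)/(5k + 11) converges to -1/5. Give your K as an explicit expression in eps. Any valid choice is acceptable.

Suppose eps > 0. For k ≥ 1, |(-k - 12)/(5k + 11) + 1/5| = |-49|/(5(5k + 11)) = 49/(5(5k + 11)).
Since 5k + 11 ≥ 5k for k ≥ 1, this is ≤ 49/(5·5k) = (49/25)/k.
So |(-k - 12)/(5k + 11) + 1/5| < eps whenever k > (49/25)/eps.
Take K = (49/25)/eps. If k > K then |(-k - 12)/(5k + 11) + 1/5| ≤ (49/25)/k < eps.

K = (49/25)/eps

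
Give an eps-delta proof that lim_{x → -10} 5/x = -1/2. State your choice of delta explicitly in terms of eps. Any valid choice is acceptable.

Let eps > 0 be given. We seek delta > 0 such that 0 < |x + 10| < delta implies |5/x + 1/2| < eps.
|5/x + 1/2| = 5·|-10 − x|/(10·|x|) = 5|x + 10|/(10|x|).
Require delta ≤ 5 so that |x| > 10 − 5 = 5, hence 10|x| > 50.
Then |5/x + 1/2| < 5|x + 10|/50, which is < eps when |x + 10| < 10eps.
Take delta = min(5, 10eps). Then 0 < |x + 10| < delta gives both |x + 10| < 5 and |x + 10| < 10eps, so |5/x + 1/2| < eps.

delta = min(5, 10eps)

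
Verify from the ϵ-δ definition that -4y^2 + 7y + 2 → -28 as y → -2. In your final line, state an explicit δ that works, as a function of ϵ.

Let ϵ > 0. We want δ > 0 such that 0 < |y + 2| < δ implies |(-4y^2 + 7y + 2) + 28| < ϵ.
(-4y^2 + 7y + 2) + 28 = -4y^2 + 7y + 30 = (y + 2)(-4y + 15).
So |(-4y^2 + 7y + 2) + 28| = |y + 2|·|-4y + 15|.
Assume first that |y + 2| < 2, so |y| < 4. Then |-4y + 15| ≤ 4·4 + 15 = 31.
Hence |(-4y^2 + 7y + 2) + 28| ≤ 31|y + 2| < ϵ provided |y + 2| < ϵ/31.
Take δ = min(2, ϵ/31). Then 0 < |y + 2| < δ gives both |y + 2| < 2 and |y + 2| < ϵ/31, so |(-4y^2 + 7y + 2) + 28| < ϵ.

δ = min(2, ϵ/31)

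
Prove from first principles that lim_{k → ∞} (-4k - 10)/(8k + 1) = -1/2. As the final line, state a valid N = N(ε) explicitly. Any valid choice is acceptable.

Let ε > 0. For k ≥ 1, |(-4k - 10)/(8k + 1) + 1/2| = |-76|/(8(8k + 1)) = 76/(8(8k + 1)).
Since 8k + 1 ≥ 8k for k ≥ 1, this is ≤ 76/(8·8k) = (19/16)/k.
So |(-4k - 10)/(8k + 1) + 1/2| < ε whenever k > (19/16)/ε.
Take N = (19/16)/ε. If k > N then |(-4k - 10)/(8k + 1) + 1/2| ≤ (19/16)/k < ε.

N = (19/16)/ε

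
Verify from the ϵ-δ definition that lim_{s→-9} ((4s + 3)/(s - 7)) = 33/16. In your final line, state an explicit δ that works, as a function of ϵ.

δ = min(8, (128/31)ϵ)

Let ϵ > 0 be given. We want δ > 0 with 0 < |s + 9| < δ ⇒ |(4s + 3)/(s - 7) − (33/16)| < ϵ.
Combining over a common denominator, (4s + 3)/(s - 7) − (33/16) = [(4s + 3)·(-16) − (-33)·(s - 7)] / [(-16)·(s - 7)] = -31(s + 9) / ((-16)(s - 7)).
So |(4s + 3)/(s - 7) − (33/16)| = 31|s + 9| / (16·|s − 7|).
Require δ ≤ 8, so |s − 7| ≥ |-16| − |s + 9| > 16 − 8 = 8.
Hence |(4s + 3)/(s - 7) − (33/16)| < 31|s + 9|/(16·8) = (31/128)|s + 9|, which is < ϵ once |s + 9| < (128/31)ϵ.
Take δ = min(8, (128/31)ϵ). Then 0 < |s + 9| < δ forces both bounds, so |(4s + 3)/(s - 7) − (33/16)| < ϵ.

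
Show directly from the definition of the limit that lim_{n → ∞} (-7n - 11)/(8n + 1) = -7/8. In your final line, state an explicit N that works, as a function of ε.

Let ε > 0 be given. For n ≥ 1, |(-7n - 11)/(8n + 1) + 7/8| = |-81|/(8(8n + 1)) = 81/(8(8n + 1)).
Since 8n + 1 ≥ 8n for n ≥ 1, this is ≤ 81/(8·8n) = (81/64)/n.
So |(-7n - 11)/(8n + 1) + 7/8| < ε whenever n > (81/64)/ε.
Take N = (81/64)/ε. If n > N then |(-7n - 11)/(8n + 1) + 7/8| ≤ (81/64)/n < ε.

N = (81/64)/ε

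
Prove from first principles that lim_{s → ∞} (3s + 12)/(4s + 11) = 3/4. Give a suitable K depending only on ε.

Fix ε > 0. We seek K > 0 such that s > K implies |(3s + 12)/(4s + 11) − (3/4)| < ε.
(3s + 12)/(4s + 11) − (3/4) = (4(3s + 12) − 3(4s + 11)) / (4(4s + 11)) = 15/(4(4s + 11)).
For s > 0 we have 4s + 11 > 4s, so |(3s + 12)/(4s + 11) − (3/4)| = 15/(4(4s + 11)) < 15/(4·4s) = (15/16)/s.
Thus |(3s + 12)/(4s + 11) − (3/4)| < ε whenever s > (15/16)/ε.
Take K = (15/16)/ε. If s > K then |(3s + 12)/(4s + 11) − (3/4)| < (15/16)/s < ε.

K = (15/16)/ε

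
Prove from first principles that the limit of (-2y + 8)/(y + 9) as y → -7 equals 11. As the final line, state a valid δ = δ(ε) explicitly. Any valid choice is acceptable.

δ = min(1, (1/13)ε)

Fix ε > 0. We want δ > 0 with 0 < |y + 7| < δ ⇒ |(-2y + 8)/(y + 9) − 11| < ε.
Combining over a common denominator, (-2y + 8)/(y + 9) − 11 = [(-2y + 8)·2 − 22·(y + 9)] / [2·(y + 9)] = -26(y + 7) / (2(y + 9)).
So |(-2y + 8)/(y + 9) − 11| = 26|y + 7| / (2·|y + 9|).
Restrict δ ≤ 1. Then |y + 7| < 1 gives |y + 9| = |(y + 7) + 2| ≥ 2 − 1 = 1.
Hence |(-2y + 8)/(y + 9) − 11| < 26|y + 7|/(2·1) = 13|y + 7|, which is < ε once |y + 7| < (1/13)ε.
Take δ = min(1, (1/13)ε). Then 0 < |y + 7| < δ forces both bounds, so |(-2y + 8)/(y + 9) − 11| < ε.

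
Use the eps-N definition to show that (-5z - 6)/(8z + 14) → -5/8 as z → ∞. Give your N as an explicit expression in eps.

Let eps > 0. We seek N > 0 such that z > N implies |(-5z - 6)/(8z + 14) + 5/8| < eps.
(-5z - 6)/(8z + 14) + 5/8 = (8(-5z - 6) − (-5)(8z + 14)) / (8(8z + 14)) = 22/(8(8z + 14)).
For z > 0 we have 8z + 14 > 8z, so |(-5z - 6)/(8z + 14) + 5/8| = 22/(8(8z + 14)) < 22/(8·8z) = (11/32)/z.
Thus |(-5z - 6)/(8z + 14) + 5/8| < eps whenever z > (11/32)/eps.
Take N = (11/32)/eps. If z > N then |(-5z - 6)/(8z + 14) + 5/8| < (11/32)/z < eps.

N = (11/32)/eps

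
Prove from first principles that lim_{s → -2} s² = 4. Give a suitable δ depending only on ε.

δ = min(2, ε/6)

Let ε > 0 be given. We seek δ > 0 with 0 < |s + 2| < δ ⇒ |s² − 4| < ε.
Factor: s² − 4 = (s + 2)(s - 2), so |s² − 4| = |s + 2|·|s - 2|.
Impose δ ≤ 2 so that |s| < 4; then |s - 2| ≤ 6.
Hence |s² − 4| ≤ 6|s + 2|, which is < ε once |s + 2| < ε/6.
Take δ = min(2, ε/6). If 0 < |s + 2| < δ then both bounds hold and |s² − 4| ≤ 6|s + 2| < 6·(ε/6) = ε.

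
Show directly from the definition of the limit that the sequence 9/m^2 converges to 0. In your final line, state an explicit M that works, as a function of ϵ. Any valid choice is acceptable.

Let ϵ > 0. For m ≥ 1, |9/m^2 − 0| = 9/m^2.
9/m^2 < ϵ ⇔ m^2 > 9/ϵ ⇔ m > (9/ϵ)^{1/2}.
Take M = (9/ϵ)^{1/2}. Then m > M implies 9/m^2 < ϵ.

M = (9/ϵ)^{1/2}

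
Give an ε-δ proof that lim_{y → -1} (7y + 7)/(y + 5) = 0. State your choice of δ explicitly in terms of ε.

δ = min(2, (2/7)ε)

Let ε > 0 be given. We want δ > 0 with 0 < |y + 1| < δ ⇒ |(7y + 7)/(y + 5) − 0| < ε.
Combining over a common denominator, (7y + 7)/(y + 5) − 0 = [(7y + 7)·4 − 0·(y + 5)] / [4·(y + 5)] = 28(y + 1) / (4(y + 5)).
So |(7y + 7)/(y + 5) − 0| = 28|y + 1| / (4·|y + 5|).
Require δ ≤ 2, so |y + 5| ≥ |4| − |y + 1| > 4 − 2 = 2.
Hence |(7y + 7)/(y + 5) − 0| < 28|y + 1|/(4·2) = (7/2)|y + 1|, which is < ε once |y + 1| < (2/7)ε.
Take δ = min(2, (2/7)ε). Then 0 < |y + 1| < δ forces both bounds, so |(7y + 7)/(y + 5) − 0| < ε.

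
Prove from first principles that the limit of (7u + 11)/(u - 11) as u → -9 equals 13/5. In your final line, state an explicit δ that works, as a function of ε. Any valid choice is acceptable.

δ = min(10, (25/11)ε)

Let ε > 0. We want δ > 0 with 0 < |u + 9| < δ ⇒ |(7u + 11)/(u - 11) − (13/5)| < ε.
Combining over a common denominator, (7u + 11)/(u - 11) − (13/5) = [(7u + 11)·(-20) − (-52)·(u - 11)] / [(-20)·(u - 11)] = -88(u + 9) / ((-20)(u - 11)).
So |(7u + 11)/(u - 11) − (13/5)| = 88|u + 9| / (20·|u − 11|).
Restrict δ ≤ 10. Then |u + 9| < 10 gives |u − 11| = |(u + 9) + (-20)| ≥ 20 − 10 = 10.
Hence |(7u + 11)/(u - 11) − (13/5)| < 88|u + 9|/(20·10) = (11/25)|u + 9|, which is < ε once |u + 9| < (25/11)ε.
Take δ = min(10, (25/11)ε). Then 0 < |u + 9| < δ forces both bounds, so |(7u + 11)/(u - 11) − (13/5)| < ε.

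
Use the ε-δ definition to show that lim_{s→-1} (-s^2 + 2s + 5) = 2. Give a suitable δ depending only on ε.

Fix ε > 0. We want δ > 0 such that 0 < |s + 1| < δ implies |(-s^2 + 2s + 5) − 2| < ε.
(-s^2 + 2s + 5) − 2 = -s^2 + 2s + 3 = (s + 1)(-s + 3).
So |(-s^2 + 2s + 5) − 2| = |s + 1|·|-s + 3|.
Require δ ≤ 2. Then |s + 1| < 2 gives |s| < 3, and by the triangle inequality |-s + 3| ≤ 3 + 3 = 6.
Hence |(-s^2 + 2s + 5) − 2| ≤ 6|s + 1| < ε provided |s + 1| < ε/6.
Take δ = min(2, ε/6). Then 0 < |s + 1| < δ gives both |s + 1| < 2 and |s + 1| < ε/6, so |(-s^2 + 2s + 5) − 2| < ε.

δ = min(2, ε/6)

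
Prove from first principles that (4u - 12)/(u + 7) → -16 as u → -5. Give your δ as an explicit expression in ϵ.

δ = min(1, (1/20)ϵ)

Suppose ϵ > 0. We want δ > 0 with 0 < |u + 5| < δ ⇒ |(4u - 12)/(u + 7) + 16| < ϵ.
Combining over a common denominator, (4u - 12)/(u + 7) + 16 = [(4u - 12)·2 − (-32)·(u + 7)] / [2·(u + 7)] = 40(u + 5) / (2(u + 7)).
So |(4u - 12)/(u + 7) + 16| = 40|u + 5| / (2·|u + 7|).
Require δ ≤ 1, so |u + 7| ≥ |2| − |u + 5| > 2 − 1 = 1.
Hence |(4u - 12)/(u + 7) + 16| < 40|u + 5|/(2·1) = 20|u + 5|, which is < ϵ once |u + 5| < (1/20)ϵ.
Take δ = min(1, (1/20)ϵ). Then 0 < |u + 5| < δ forces both bounds, so |(4u - 12)/(u + 7) + 16| < ϵ.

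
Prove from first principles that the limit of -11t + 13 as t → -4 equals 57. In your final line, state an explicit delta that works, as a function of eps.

Let eps > 0 be given. We need delta > 0 so that 0 < |t + 4| < delta implies |(-11t + 13) − 57| < eps.
|(-11t + 13) − 57| = |-11t - 44| = 11|t + 4|.
Thus it suffices that |t + 4| < eps/11.
Take delta = eps/11. If 0 < |t + 4| < delta then |(-11t + 13) − 57| = 11|t + 4| < 11·(eps/11) = eps.

delta = eps/11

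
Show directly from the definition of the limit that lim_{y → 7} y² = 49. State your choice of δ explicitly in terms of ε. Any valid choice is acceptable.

Fix ε > 0. We seek δ > 0 with 0 < |y − 7| < δ ⇒ |y² − 49| < ε.
Factor: y² − 49 = (y − 7)(y + 7), so |y² − 49| = |y − 7|·|y + 7|.
Impose δ ≤ 1 so that |y| < 8; then |y + 7| ≤ 15.
Hence |y² − 49| ≤ 15|y − 7|, which is < ε once |y − 7| < ε/15.
Take δ = min(1, ε/15). If 0 < |y − 7| < δ then both bounds hold and |y² − 49| ≤ 15|y − 7| < 15·(ε/15) = ε.

δ = min(1, ε/15)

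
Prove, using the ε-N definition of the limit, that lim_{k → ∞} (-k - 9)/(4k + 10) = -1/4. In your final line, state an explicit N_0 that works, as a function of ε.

Let ε > 0 be given. For k ≥ 1, |(-k - 9)/(4k + 10) + 1/4| = |-26|/(4(4k + 10)) = 26/(4(4k + 10)).
Since 4k + 10 ≥ 4k for k ≥ 1, this is ≤ 26/(4·4k) = (13/8)/k.
So |(-k - 9)/(4k + 10) + 1/4| < ε whenever k > (13/8)/ε.
Take N_0 = (13/8)/ε. If k > N_0 then |(-k - 9)/(4k + 10) + 1/4| ≤ (13/8)/k < ε.

N_0 = (13/8)/ε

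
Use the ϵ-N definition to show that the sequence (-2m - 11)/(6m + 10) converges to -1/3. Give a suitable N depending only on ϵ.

N = (23/18)/ϵ

Let ϵ > 0. For m ≥ 1, |(-2m - 11)/(6m + 10) + 1/3| = |-46|/(6(6m + 10)) = 46/(6(6m + 10)).
Since 6m + 10 ≥ 6m for m ≥ 1, this is ≤ 46/(6·6m) = (23/18)/m.
So |(-2m - 11)/(6m + 10) + 1/3| < ϵ whenever m > (23/18)/ϵ.
Take N = (23/18)/ϵ. If m > N then |(-2m - 11)/(6m + 10) + 1/3| ≤ (23/18)/m < ϵ.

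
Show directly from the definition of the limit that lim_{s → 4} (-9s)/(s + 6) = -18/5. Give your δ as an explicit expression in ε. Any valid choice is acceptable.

Suppose ε > 0. We want δ > 0 with 0 < |s − 4| < δ ⇒ |(-9s)/(s + 6) + 18/5| < ε.
Combining over a common denominator, (-9s)/(s + 6) + 18/5 = [(-9s)·10 − (-36)·(s + 6)] / [10·(s + 6)] = -54(s − 4) / (10(s + 6)).
So |(-9s)/(s + 6) + 18/5| = 54|s − 4| / (10·|s + 6|).
Restrict δ ≤ 5. Then |s − 4| < 5 gives |s + 6| = |(s − 4) + 10| ≥ 10 − 5 = 5.
Hence |(-9s)/(s + 6) + 18/5| < 54|s − 4|/(10·5) = (27/25)|s − 4|, which is < ε once |s − 4| < (25/27)ε.
Take δ = min(5, (25/27)ε). Then 0 < |s − 4| < δ forces both bounds, so |(-9s)/(s + 6) + 18/5| < ε.

δ = min(5, (25/27)ε)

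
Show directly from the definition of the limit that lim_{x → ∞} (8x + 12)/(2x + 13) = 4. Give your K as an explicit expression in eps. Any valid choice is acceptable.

K = 20/eps

Let eps > 0 be given. We seek K > 0 such that x > K implies |(8x + 12)/(2x + 13) − 4| < eps.
(8x + 12)/(2x + 13) − 4 = (2(8x + 12) − 8(2x + 13)) / (2(2x + 13)) = -80/(2(2x + 13)).
For x > 0 we have 2x + 13 > 2x, so |(8x + 12)/(2x + 13) − 4| = 80/(2(2x + 13)) < 80/(2·2x) = 20/x.
Thus |(8x + 12)/(2x + 13) − 4| < eps whenever x > 20/eps.
Take K = 20/eps. If x > K then |(8x + 12)/(2x + 13) − 4| < 20/x < eps.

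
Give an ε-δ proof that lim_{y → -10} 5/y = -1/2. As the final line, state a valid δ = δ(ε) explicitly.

Let ε > 0. We seek δ > 0 such that 0 < |y + 10| < δ implies |5/y + 1/2| < ε.
|5/y + 1/2| = 5·|-10 − y|/(10·|y|) = 5|y + 10|/(10|y|).
Require δ ≤ 5 so that |y| > 10 − 5 = 5, hence 10|y| > 50.
Then |5/y + 1/2| < 5|y + 10|/50, which is < ε when |y + 10| < 10ε.
Take δ = min(5, 10ε). Then 0 < |y + 10| < δ gives both |y + 10| < 5 and |y + 10| < 10ε, so |5/y + 1/2| < ε.

δ = min(5, 10ε)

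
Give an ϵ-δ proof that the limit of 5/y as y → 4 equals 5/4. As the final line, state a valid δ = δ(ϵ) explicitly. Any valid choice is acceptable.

Suppose ϵ > 0. We seek δ > 0 such that 0 < |y − 4| < δ implies |5/y − (5/4)| < ϵ.
|5/y − (5/4)| = 5·|4 − y|/(4·|y|) = 5|y − 4|/(4|y|).
Require δ ≤ 2 so that |y| > 4 − 2 = 2, hence 4|y| > 8.
Then |5/y − (5/4)| < 5|y − 4|/8, which is < ϵ when |y − 4| < (8/5)ϵ.
Take δ = min(2, (8/5)ϵ). Then 0 < |y − 4| < δ gives both |y − 4| < 2 and |y − 4| < (8/5)ϵ, so |5/y − (5/4)| < ϵ.

δ = min(2, (8/5)ϵ)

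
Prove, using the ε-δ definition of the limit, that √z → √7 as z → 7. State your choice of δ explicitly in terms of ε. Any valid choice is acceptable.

δ = min(7, √7·ε)

Fix ε > 0. We want δ > 0 such that 0 < |z − 7| < δ implies |√z − √7| < ε.
Multiplying by the conjugate, |√z − √7| = |z − 7|/(√z + √7).
Restrict δ ≤ 7 so that |z − 7| < 7 forces z > 0, and then √z + √7 > √7.
Hence |√z − √7| < |z − 7|/√7, which is < ε once |z − 7| < √7·ε.
Take δ = min(7, √7·ε). If 0 < |z − 7| < δ then z > 0 and |√z − √7| < |z − 7|/√7 < ε.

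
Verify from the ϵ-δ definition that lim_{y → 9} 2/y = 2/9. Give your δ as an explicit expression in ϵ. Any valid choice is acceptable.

δ = min(9/2, (81/4)ϵ)

Suppose ϵ > 0. We seek δ > 0 such that 0 < |y − 9| < δ implies |2/y − (2/9)| < ϵ.
|2/y − (2/9)| = 2·|9 − y|/(9·|y|) = 2|y − 9|/(9|y|).
Restrict δ ≤ 9/2. Then |y − 9| < 9/2 gives |y| > 9/2, so 9|y| > 81/2.
Then |2/y − (2/9)| < 2|y − 9|/(81/2), which is < ϵ when |y − 9| < (81/4)ϵ.
Take δ = min(9/2, (81/4)ϵ). Then 0 < |y − 9| < δ gives both |y − 9| < 9/2 and |y − 9| < (81/4)ϵ, so |2/y − (2/9)| < ϵ.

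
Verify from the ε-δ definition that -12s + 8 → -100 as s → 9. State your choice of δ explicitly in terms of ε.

Fix ε > 0. We need δ > 0 so that 0 < |s − 9| < δ implies |(-12s + 8) + 100| < ε.
Since (-12s + 8) + 100 = -12(s − 9), we have |(-12s + 8) + 100| = 12|s − 9|.
Thus it suffices that |s − 9| < ε/12.
Take δ = ε/12. If 0 < |s − 9| < δ then |(-12s + 8) + 100| = 12|s − 9| < 12·(ε/12) = ε.

δ = ε/12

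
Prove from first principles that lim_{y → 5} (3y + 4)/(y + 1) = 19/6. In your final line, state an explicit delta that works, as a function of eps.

delta = min(3, 18eps)

Let eps > 0 be given. We want delta > 0 with 0 < |y − 5| < delta ⇒ |(3y + 4)/(y + 1) − (19/6)| < eps.
Combining over a common denominator, (3y + 4)/(y + 1) − (19/6) = [(3y + 4)·6 − 19·(y + 1)] / [6·(y + 1)] = -1(y − 5) / (6(y + 1)).
So |(3y + 4)/(y + 1) − (19/6)| = |y − 5| / (6·|y + 1|).
Restrict delta ≤ 3. Then |y − 5| < 3 gives |y + 1| = |(y − 5) + 6| ≥ 6 − 3 = 3.
Hence |(3y + 4)/(y + 1) − (19/6)| < |y − 5|/(6·3) = (1/18)|y − 5|, which is < eps once |y − 5| < 18eps.
Take delta = min(3, 18eps). Then 0 < |y − 5| < delta forces both bounds, so |(3y + 4)/(y + 1) − (19/6)| < eps.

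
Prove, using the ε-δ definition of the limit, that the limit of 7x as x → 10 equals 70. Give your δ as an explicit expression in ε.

Let ε > 0 be given. We need δ > 0 so that 0 < |x − 10| < δ implies |(7x) − 70| < ε.
|(7x) − 70| = |7x - 70| = 7|x − 10|.
So 7|x − 10| < ε exactly when |x − 10| < ε/7.
Choosing δ = ε/7 gives |(7x) − 70| = 7|x − 10| < ε whenever |x − 10| < δ.

δ = ε/7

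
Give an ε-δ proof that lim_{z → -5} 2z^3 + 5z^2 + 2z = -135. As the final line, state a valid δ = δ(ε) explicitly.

δ = min(1, ε/129)

Let ε > 0. We want δ > 0 such that 0 < |z + 5| < δ implies |(2z^3 + 5z^2 + 2z) + 135| < ε.
(2z^3 + 5z^2 + 2z) + 135 = 2z^3 + 5z^2 + 2z + 135 = (z + 5)(2z^2 - 5z + 27).
So |(2z^3 + 5z^2 + 2z) + 135| = |z + 5|·|2z^2 - 5z + 27|.
Assume first that |z + 5| < 1, so |z| < 6. Then |2z^2 - 5z + 27| ≤ 2·6^2 + 5·6 + 27 = 129.
Hence |(2z^3 + 5z^2 + 2z) + 135| ≤ 129|z + 5| < ε provided |z + 5| < ε/129.
Take δ = min(1, ε/129). Then 0 < |z + 5| < δ gives both |z + 5| < 1 and |z + 5| < ε/129, so |(2z^3 + 5z^2 + 2z) + 135| < ε.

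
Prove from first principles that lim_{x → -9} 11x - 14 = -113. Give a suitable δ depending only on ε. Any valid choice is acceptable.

Let ε > 0 be given. We need δ > 0 so that 0 < |x + 9| < δ implies |(11x - 14) + 113| < ε.
|(11x - 14) + 113| = |11x + 99| = 11|x + 9|.
So 11|x + 9| < ε exactly when |x + 9| < ε/11.
Choosing δ = ε/11 gives |(11x - 14) + 113| = 11|x + 9| < ε whenever |x + 9| < δ.

δ = ε/11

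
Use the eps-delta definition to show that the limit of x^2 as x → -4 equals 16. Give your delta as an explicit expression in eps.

delta = min(1, eps/9)

Let eps > 0 be given. We seek delta > 0 with 0 < |x + 4| < delta ⇒ |x^2 − 16| < eps.
Factor: x^2 − 16 = (x + 4)(x - 4), so |x^2 − 16| = |x + 4|·|x - 4|.
Restrict delta ≤ 1. Then |x + 4| < 1 gives |x| < 5, so by the triangle inequality |x - 4| ≤ 5 + 4 = 9.
Hence |x^2 − 16| ≤ 9|x + 4|, which is < eps once |x + 4| < eps/9.
Take delta = min(1, eps/9). If 0 < |x + 4| < delta then both bounds hold and |x^2 − 16| ≤ 9|x + 4| < 9·(eps/9) = eps.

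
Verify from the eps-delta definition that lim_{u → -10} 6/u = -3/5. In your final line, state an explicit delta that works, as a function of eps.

delta = min(5, (25/3)eps)

Let eps > 0 be given. We seek delta > 0 such that 0 < |u + 10| < delta implies |6/u + 3/5| < eps.
|6/u + 3/5| = 6·|-10 − u|/(10·|u|) = 6|u + 10|/(10|u|).
Restrict delta ≤ 5. Then |u + 10| < 5 gives |u| > 5, so 10|u| > 50.
Then |6/u + 3/5| < 6|u + 10|/50, which is < eps when |u + 10| < (25/3)eps.
Take delta = min(5, (25/3)eps). Then 0 < |u + 10| < delta gives both |u + 10| < 5 and |u + 10| < (25/3)eps, so |6/u + 3/5| < eps.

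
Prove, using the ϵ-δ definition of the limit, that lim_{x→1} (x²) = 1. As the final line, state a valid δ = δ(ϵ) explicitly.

Suppose ϵ > 0. We seek δ > 0 with 0 < |x − 1| < δ ⇒ |x² − 1| < ϵ.
Factor: x² − 1 = (x − 1)(x + 1), so |x² − 1| = |x − 1|·|x + 1|.
Restrict δ ≤ 1. Then |x − 1| < 1 gives |x| < 2, so by the triangle inequality |x + 1| ≤ 2 + 1 = 3.
Hence |x² − 1| ≤ 3|x − 1|, which is < ϵ once |x − 1| < ϵ/3.
Take δ = min(1, ϵ/3). If 0 < |x − 1| < δ then both bounds hold and |x² − 1| ≤ 3|x − 1| < 3·(ϵ/3) = ϵ.

δ = min(1, ϵ/3)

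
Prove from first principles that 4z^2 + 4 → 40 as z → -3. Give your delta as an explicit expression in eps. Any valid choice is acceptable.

Let eps > 0. We want delta > 0 such that 0 < |z + 3| < delta implies |(4z^2 + 4) − 40| < eps.
(4z^2 + 4) − 40 = 4z^2 - 36 = (z + 3)(4z - 12).
So |(4z^2 + 4) − 40| = |z + 3|·|4z - 12|.
Assume first that |z + 3| < 2, so |z| < 5. Then |4z - 12| ≤ 4·5 + 12 = 32.
Hence |(4z^2 + 4) − 40| ≤ 32|z + 3| < eps provided |z + 3| < eps/32.
Take delta = min(2, eps/32). Then 0 < |z + 3| < delta gives both |z + 3| < 2 and |z + 3| < eps/32, so |(4z^2 + 4) − 40| < eps.

delta = min(2, eps/32)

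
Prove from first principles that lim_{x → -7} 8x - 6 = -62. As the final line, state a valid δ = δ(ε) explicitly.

δ = ε/8

Let ε > 0. We need δ > 0 so that 0 < |x + 7| < δ implies |(8x - 6) + 62| < ε.
|(8x - 6) + 62| = |8x + 56| = 8|x + 7|.
So 8|x + 7| < ε exactly when |x + 7| < ε/8.
Take δ = ε/8. If 0 < |x + 7| < δ then |(8x - 6) + 62| = 8|x + 7| < 8·(ε/8) = ε.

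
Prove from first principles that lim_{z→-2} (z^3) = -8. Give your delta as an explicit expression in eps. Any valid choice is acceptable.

delta = min(1, eps/19)

Suppose eps > 0. We seek delta > 0 with 0 < |z + 2| < delta ⇒ |z^3 + 8| < eps.
Factor: z^3 + 8 = (z + 2)(z^2 - 2z + 4), so |z^3 + 8| = |z + 2|·|z^2 - 2z + 4|.
Impose delta ≤ 1 so that |z| < 3; then |z^2 - 2z + 4| ≤ 19.
Hence |z^3 + 8| ≤ 19|z + 2|, which is < eps once |z + 2| < eps/19.
Take delta = min(1, eps/19). If 0 < |z + 2| < delta then both bounds hold and |z^3 + 8| ≤ 19|z + 2| < 19·(eps/19) = eps.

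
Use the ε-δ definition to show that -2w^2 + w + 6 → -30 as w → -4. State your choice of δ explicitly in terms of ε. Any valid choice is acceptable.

Let ε > 0 be given. We want δ > 0 such that 0 < |w + 4| < δ implies |(-2w^2 + w + 6) + 30| < ε.
(-2w^2 + w + 6) + 30 = -2w^2 + w + 36 = (w + 4)(-2w + 9).
So |(-2w^2 + w + 6) + 30| = |w + 4|·|-2w + 9|.
Assume first that |w + 4| < 1, so |w| < 5. Then |-2w + 9| ≤ 2·5 + 9 = 19.
Hence |(-2w^2 + w + 6) + 30| ≤ 19|w + 4| < ε provided |w + 4| < ε/19.
Take δ = min(1, ε/19). Then 0 < |w + 4| < δ gives both |w + 4| < 1 and |w + 4| < ε/19, so |(-2w^2 + w + 6) + 30| < ε.

δ = min(1, ε/19)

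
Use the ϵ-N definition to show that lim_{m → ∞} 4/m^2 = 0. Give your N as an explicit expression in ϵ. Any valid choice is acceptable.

Fix ϵ > 0. For m ≥ 1, |4/m^2 − 0| = 4/m^2.
4/m^2 < ϵ ⇔ m^2 > 4/ϵ ⇔ m > (4/ϵ)^{1/2}.
Take N = (4/ϵ)^{1/2}. Then m > N implies 4/m^2 < ϵ.

N = (4/ϵ)^{1/2}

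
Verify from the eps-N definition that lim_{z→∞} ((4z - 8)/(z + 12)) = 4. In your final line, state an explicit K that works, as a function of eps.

K = 56/eps

Let eps > 0 be given. We seek K > 0 such that z > K implies |(4z - 8)/(z + 12) − 4| < eps.
(4z - 8)/(z + 12) − 4 = ((4z - 8) − 4(z + 12)) / ((z + 12)) = -56/((z + 12)).
For z > 0 we have z + 12 > z, so |(4z - 8)/(z + 12) − 4| = 56/((z + 12)) < 56/(z) = 56/z.
Thus |(4z - 8)/(z + 12) − 4| < eps whenever z > 56/eps.
Take K = 56/eps. If z > K then |(4z - 8)/(z + 12) − 4| < 56/z < eps.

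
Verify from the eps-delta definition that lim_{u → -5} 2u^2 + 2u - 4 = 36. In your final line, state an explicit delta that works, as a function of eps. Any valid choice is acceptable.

Let eps > 0 be given. We want delta > 0 such that 0 < |u + 5| < delta implies |(2u^2 + 2u - 4) − 36| < eps.
(2u^2 + 2u - 4) − 36 = 2u^2 + 2u - 40 = (u + 5)(2u - 8).
So |(2u^2 + 2u - 4) − 36| = |u + 5|·|2u - 8|.
Require delta ≤ 1. Then |u + 5| < 1 gives |u| < 6, and by the triangle inequality |2u - 8| ≤ 2·6 + 8 = 20.
Hence |(2u^2 + 2u - 4) − 36| ≤ 20|u + 5| < eps provided |u + 5| < eps/20.
Take delta = min(1, eps/20). Then 0 < |u + 5| < delta gives both |u + 5| < 1 and |u + 5| < eps/20, so |(2u^2 + 2u - 4) − 36| < eps.

delta = min(1, eps/20)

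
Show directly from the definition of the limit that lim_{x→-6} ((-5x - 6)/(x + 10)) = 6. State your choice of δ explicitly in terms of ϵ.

Fix ϵ > 0. We want δ > 0 with 0 < |x + 6| < δ ⇒ |(-5x - 6)/(x + 10) − 6| < ϵ.
Combining over a common denominator, (-5x - 6)/(x + 10) − 6 = [(-5x - 6)·4 − 24·(x + 10)] / [4·(x + 10)] = -44(x + 6) / (4(x + 10)).
So |(-5x - 6)/(x + 10) − 6| = 44|x + 6| / (4·|x + 10|).
Restrict δ ≤ 2. Then |x + 6| < 2 gives |x + 10| = |(x + 6) + 4| ≥ 4 − 2 = 2.
Hence |(-5x - 6)/(x + 10) − 6| < 44|x + 6|/(4·2) = (11/2)|x + 6|, which is < ϵ once |x + 6| < (2/11)ϵ.
Take δ = min(2, (2/11)ϵ). Then 0 < |x + 6| < δ forces both bounds, so |(-5x - 6)/(x + 10) − 6| < ϵ.

δ = min(2, (2/11)ϵ)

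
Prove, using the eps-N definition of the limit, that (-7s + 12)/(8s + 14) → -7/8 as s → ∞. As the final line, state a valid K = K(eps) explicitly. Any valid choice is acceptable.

Fix eps > 0. We seek K > 0 such that s > K implies |(-7s + 12)/(8s + 14) + 7/8| < eps.
(-7s + 12)/(8s + 14) + 7/8 = (8(-7s + 12) − (-7)(8s + 14)) / (8(8s + 14)) = 194/(8(8s + 14)).
For s > 0 we have 8s + 14 > 8s, so |(-7s + 12)/(8s + 14) + 7/8| = 194/(8(8s + 14)) < 194/(8·8s) = (97/32)/s.
Thus |(-7s + 12)/(8s + 14) + 7/8| < eps whenever s > (97/32)/eps.
Take K = (97/32)/eps. If s > K then |(-7s + 12)/(8s + 14) + 7/8| < (97/32)/s < eps.

K = (97/32)/eps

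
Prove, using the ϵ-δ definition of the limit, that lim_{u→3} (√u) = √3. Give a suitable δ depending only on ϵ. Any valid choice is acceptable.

δ = min(3, √3·ϵ)

Suppose ϵ > 0. We want δ > 0 such that 0 < |u − 3| < δ implies |√u − √3| < ϵ.
Multiplying by the conjugate, |√u − √3| = |u − 3|/(√u + √3).
Restrict δ ≤ 3 so that |u − 3| < 3 forces u > 0, and then √u + √3 > √3.
Hence |√u − √3| < |u − 3|/√3, which is < ϵ once |u − 3| < √3·ϵ.
Take δ = min(3, √3·ϵ). If 0 < |u − 3| < δ then u > 0 and |√u − √3| < |u − 3|/√3 < ϵ.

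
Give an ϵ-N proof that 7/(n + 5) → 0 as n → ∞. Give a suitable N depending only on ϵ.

N = 7/ϵ

Let ϵ > 0. For n ≥ 1, |7/(n + 5) − 0| = 7/(n + 5) ≤ 7/n.
We need 7/n < ϵ, i.e. n > 7/ϵ.
Take N = 7/ϵ. If n > N then |7/(n + 5)| ≤ 7/n < ϵ.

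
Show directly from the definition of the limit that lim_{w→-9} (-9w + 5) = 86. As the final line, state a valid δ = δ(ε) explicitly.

Let ε > 0 be given. We need δ > 0 so that 0 < |w + 9| < δ implies |(-9w + 5) − 86| < ε.
Since (-9w + 5) − 86 = -9(w + 9), we have |(-9w + 5) − 86| = 9|w + 9|.
So 9|w + 9| < ε exactly when |w + 9| < ε/9.
Choosing δ = ε/9 gives |(-9w + 5) − 86| = 9|w + 9| < ε whenever |w + 9| < δ.

δ = ε/9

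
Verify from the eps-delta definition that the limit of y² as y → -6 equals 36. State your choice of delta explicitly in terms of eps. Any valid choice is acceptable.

Let eps > 0. We seek delta > 0 with 0 < |y + 6| < delta ⇒ |y² − 36| < eps.
Factor: y² − 36 = (y + 6)(y - 6), so |y² − 36| = |y + 6|·|y - 6|.
Restrict delta ≤ 2. Then |y + 6| < 2 gives |y| < 8, so by the triangle inequality |y - 6| ≤ 8 + 6 = 14.
Hence |y² − 36| ≤ 14|y + 6|, which is < eps once |y + 6| < eps/14.
Take delta = min(2, eps/14). If 0 < |y + 6| < delta then both bounds hold and |y² − 36| ≤ 14|y + 6| < 14·(eps/14) = eps.

delta = min(2, eps/14)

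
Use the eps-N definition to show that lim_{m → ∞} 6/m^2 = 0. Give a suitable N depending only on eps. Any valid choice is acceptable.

N = (6/eps)^{1/2}

Let eps > 0. For m ≥ 1, |6/m^2 − 0| = 6/m^2.
6/m^2 < eps ⇔ m^2 > 6/eps ⇔ m > (6/eps)^{1/2}.
Take N = (6/eps)^{1/2}. Then m > N implies 6/m^2 < eps.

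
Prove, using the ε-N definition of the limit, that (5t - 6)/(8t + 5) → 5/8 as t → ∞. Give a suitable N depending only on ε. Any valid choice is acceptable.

Fix ε > 0. We seek N > 0 such that t > N implies |(5t - 6)/(8t + 5) − (5/8)| < ε.
(5t - 6)/(8t + 5) − (5/8) = (8(5t - 6) − 5(8t + 5)) / (8(8t + 5)) = -73/(8(8t + 5)).
For t > 0 we have 8t + 5 > 8t, so |(5t - 6)/(8t + 5) − (5/8)| = 73/(8(8t + 5)) < 73/(8·8t) = (73/64)/t.
Thus |(5t - 6)/(8t + 5) − (5/8)| < ε whenever t > (73/64)/ε.
Take N = (73/64)/ε. If t > N then |(5t - 6)/(8t + 5) − (5/8)| < (73/64)/t < ε.

N = (73/64)/ε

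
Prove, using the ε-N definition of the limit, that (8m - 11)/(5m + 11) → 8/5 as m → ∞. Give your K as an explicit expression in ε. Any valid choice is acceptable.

K = (143/25)/ε

Let ε > 0. For m ≥ 1, |(8m - 11)/(5m + 11) − (8/5)| = |-143|/(5(5m + 11)) = 143/(5(5m + 11)).
Since 5m + 11 ≥ 5m for m ≥ 1, this is ≤ 143/(5·5m) = (143/25)/m.
So |(8m - 11)/(5m + 11) − (8/5)| < ε whenever m > (143/25)/ε.
Take K = (143/25)/ε. If m > K then |(8m - 11)/(5m + 11) − (8/5)| ≤ (143/25)/m < ε.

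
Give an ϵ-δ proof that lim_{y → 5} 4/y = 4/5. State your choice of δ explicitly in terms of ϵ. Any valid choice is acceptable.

δ = min(5/2, (25/8)ϵ)

Suppose ϵ > 0. We seek δ > 0 such that 0 < |y − 5| < δ implies |4/y − (4/5)| < ϵ.
|4/y − (4/5)| = 4·|5 − y|/(5·|y|) = 4|y − 5|/(5|y|).
Restrict δ ≤ 5/2. Then |y − 5| < 5/2 gives |y| > 5/2, so 5|y| > 25/2.
Then |4/y − (4/5)| < 4|y − 5|/(25/2), which is < ϵ when |y − 5| < (25/8)ϵ.
Take δ = min(5/2, (25/8)ϵ). Then 0 < |y − 5| < δ gives both |y − 5| < 5/2 and |y − 5| < (25/8)ϵ, so |4/y − (4/5)| < ϵ.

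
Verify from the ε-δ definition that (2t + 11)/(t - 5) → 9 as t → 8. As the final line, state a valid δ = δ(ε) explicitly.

δ = min(3/2, (3/14)ε)

Suppose ε > 0. We want δ > 0 with 0 < |t − 8| < δ ⇒ |(2t + 11)/(t - 5) − 9| < ε.
Combining over a common denominator, (2t + 11)/(t - 5) − 9 = [(2t + 11)·3 − 27·(t - 5)] / [3·(t - 5)] = -21(t − 8) / (3(t - 5)).
So |(2t + 11)/(t - 5) − 9| = 21|t − 8| / (3·|t − 5|).
Restrict δ ≤ 3/2. Then |t − 8| < 3/2 gives |t − 5| = |(t − 8) + 3| ≥ 3 − 3/2 = 3/2.
Hence |(2t + 11)/(t - 5) − 9| < 21|t − 8|/(3·(3/2)) = (14/3)|t − 8|, which is < ε once |t − 8| < (3/14)ε.
Take δ = min(3/2, (3/14)ε). Then 0 < |t − 8| < δ forces both bounds, so |(2t + 11)/(t - 5) − 9| < ε.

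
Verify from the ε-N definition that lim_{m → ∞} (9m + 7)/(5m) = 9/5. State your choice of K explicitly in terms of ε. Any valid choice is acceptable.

K = (7/5)/ε

Suppose ε > 0. For m ≥ 1, |(9m + 7)/(5m) − (9/5)| = |35|/(5(5m)) = 35/(5(5m)).
Since 5m ≥ 5m for m ≥ 1, this is ≤ 35/(5·5m) = (7/5)/m.
So |(9m + 7)/(5m) − (9/5)| < ε whenever m > (7/5)/ε.
Take K = (7/5)/ε. If m > K then |(9m + 7)/(5m) − (9/5)| ≤ (7/5)/m < ε.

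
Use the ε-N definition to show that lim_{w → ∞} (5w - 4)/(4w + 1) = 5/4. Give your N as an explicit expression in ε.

Suppose ε > 0. We seek N > 0 such that w > N implies |(5w - 4)/(4w + 1) − (5/4)| < ε.
(5w - 4)/(4w + 1) − (5/4) = (4(5w - 4) − 5(4w + 1)) / (4(4w + 1)) = -21/(4(4w + 1)).
For w > 0 we have 4w + 1 > 4w, so |(5w - 4)/(4w + 1) − (5/4)| = 21/(4(4w + 1)) < 21/(4·4w) = (21/16)/w.
Thus |(5w - 4)/(4w + 1) − (5/4)| < ε whenever w > (21/16)/ε.
Take N = (21/16)/ε. If w > N then |(5w - 4)/(4w + 1) − (5/4)| < (21/16)/w < ε.

N = (21/16)/ε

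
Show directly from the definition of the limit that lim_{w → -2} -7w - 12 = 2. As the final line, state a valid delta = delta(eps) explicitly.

delta = eps/7

Suppose eps > 0. We need delta > 0 so that 0 < |w + 2| < delta implies |(-7w - 12) − 2| < eps.
Since (-7w - 12) − 2 = -7(w + 2), we have |(-7w - 12) − 2| = 7|w + 2|.
So 7|w + 2| < eps exactly when |w + 2| < eps/7.
Take delta = eps/7. If 0 < |w + 2| < delta then |(-7w - 12) − 2| = 7|w + 2| < 7·(eps/7) = eps.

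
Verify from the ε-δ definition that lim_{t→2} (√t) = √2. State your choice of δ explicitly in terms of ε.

Let ε > 0 be given. We want δ > 0 such that 0 < |t − 2| < δ implies |√t − √2| < ε.
Rationalise: √t − √2 = (t − 2)/(√t + √2), so |√t − √2| = |t − 2|/(√t + √2).
Restrict δ ≤ 2 so that |t − 2| < 2 forces t > 0, and then √t + √2 > √2.
Hence |√t − √2| < |t − 2|/√2, which is < ε once |t − 2| < √2·ε.
Take δ = min(2, √2·ε). If 0 < |t − 2| < δ then t > 0 and |√t − √2| < |t − 2|/√2 < ε.

δ = min(2, √2·ε)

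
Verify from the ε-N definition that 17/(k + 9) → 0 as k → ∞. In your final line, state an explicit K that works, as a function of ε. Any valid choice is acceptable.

K = 17/ε

Suppose ε > 0. For k ≥ 1, |17/(k + 9) − 0| = 17/(k + 9) ≤ 17/k.
We need 17/k < ε, i.e. k > 17/ε.
Take K = 17/ε. If k > K then |17/(k + 9)| ≤ 17/k < ε.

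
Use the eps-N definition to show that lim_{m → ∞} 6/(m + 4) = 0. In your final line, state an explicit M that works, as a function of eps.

Fix eps > 0. For m ≥ 1, |6/(m + 4) − 0| = 6/(m + 4) ≤ 6/m.
We need 6/m < eps, i.e. m > 6/eps.
Take M = 6/eps. If m > M then |6/(m + 4)| ≤ 6/m < eps.

M = 6/eps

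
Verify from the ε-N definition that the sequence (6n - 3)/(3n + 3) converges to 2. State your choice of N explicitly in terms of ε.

N = 3/ε

Fix ε > 0. For n ≥ 1, |(6n - 3)/(3n + 3) − 2| = |-27|/(3(3n + 3)) = 27/(3(3n + 3)).
Since 3n + 3 ≥ 3n for n ≥ 1, this is ≤ 27/(3·3n) = 3/n.
So |(6n - 3)/(3n + 3) − 2| < ε whenever n > 3/ε.
Take N = 3/ε. If n > N then |(6n - 3)/(3n + 3) − 2| ≤ 3/n < ε.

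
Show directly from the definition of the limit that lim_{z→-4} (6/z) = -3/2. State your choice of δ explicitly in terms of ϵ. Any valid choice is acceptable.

δ = min(2, (4/3)ϵ)

Let ϵ > 0 be given. We seek δ > 0 such that 0 < |z + 4| < δ implies |6/z + 3/2| < ϵ.
|6/z + 3/2| = 6·|-4 − z|/(4·|z|) = 6|z + 4|/(4|z|).
Require δ ≤ 2 so that |z| > 4 − 2 = 2, hence 4|z| > 8.
Then |6/z + 3/2| < 6|z + 4|/8, which is < ϵ when |z + 4| < (4/3)ϵ.
Take δ = min(2, (4/3)ϵ). Then 0 < |z + 4| < δ gives both |z + 4| < 2 and |z + 4| < (4/3)ϵ, so |6/z + 3/2| < ϵ.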